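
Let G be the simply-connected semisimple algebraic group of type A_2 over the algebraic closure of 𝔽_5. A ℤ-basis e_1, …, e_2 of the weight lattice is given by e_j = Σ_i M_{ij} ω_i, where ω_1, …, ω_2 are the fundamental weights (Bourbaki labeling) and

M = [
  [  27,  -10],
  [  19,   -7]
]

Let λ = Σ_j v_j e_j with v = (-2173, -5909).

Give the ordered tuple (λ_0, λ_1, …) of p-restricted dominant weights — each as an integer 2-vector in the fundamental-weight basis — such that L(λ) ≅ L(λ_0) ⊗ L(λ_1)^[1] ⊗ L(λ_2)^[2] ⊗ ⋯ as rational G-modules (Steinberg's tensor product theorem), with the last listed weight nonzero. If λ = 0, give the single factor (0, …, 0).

((4, 1), (3, 0), (1, 3), (3, 0))

ω-coordinates c = M·v, v = (-2173, -5909):
  c_1 = 27*-2173 + -10*-5909 = 419
  c_2 = 19*-2173 + -7*-5909 = 76
Expand coordinatewise in base 5:
  c_1 = 419 = 4·5^0 + 3·5^1 + 1·5^2 + 3·5^3
  c_2 = 76 = 1·5^0 + 0·5^1 + 3·5^2
λ_0 = (4, 1)
λ_1 = (3, 0)
λ_2 = (1, 3)
λ_3 = (3, 0)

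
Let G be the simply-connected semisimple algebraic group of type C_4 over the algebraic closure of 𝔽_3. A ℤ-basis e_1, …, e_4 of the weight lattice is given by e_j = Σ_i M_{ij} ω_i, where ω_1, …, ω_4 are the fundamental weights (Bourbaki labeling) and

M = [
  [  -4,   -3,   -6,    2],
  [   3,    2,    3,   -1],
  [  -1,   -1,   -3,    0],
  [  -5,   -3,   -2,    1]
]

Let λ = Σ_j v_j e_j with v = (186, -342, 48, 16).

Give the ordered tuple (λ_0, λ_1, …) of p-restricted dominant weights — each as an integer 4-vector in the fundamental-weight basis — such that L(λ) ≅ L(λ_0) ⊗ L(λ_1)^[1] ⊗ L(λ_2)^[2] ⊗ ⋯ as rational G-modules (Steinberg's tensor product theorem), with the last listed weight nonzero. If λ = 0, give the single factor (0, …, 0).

Compute c_i = Σ_j M_{ij} v_j with v = (186, -342, 48, 16):
  c_1 = -4*186 + -3*-342 + -6*48 + 2*16 = 26
  c_2 = 3*186 + 2*-342 + 3*48 + -1*16 = 2
  c_3 = -1*186 + -1*-342 + -3*48 + 0*16 = 12
  c_4 = -5*186 + -3*-342 + -2*48 + 1*16 = 16
Writing each c_i in base p = 3:
  c_1 = 26 = 2·3^0 + 2·3^1 + 2·3^2
  c_2 = 2 = 2·3^0
  c_3 = 12 = 0·3^0 + 1·3^1 + 1·3^2
  c_4 = 16 = 1·3^0 + 2·3^1 + 1·3^2
λ_0 = (2, 2, 0, 1)
λ_1 = (2, 0, 1, 2)
λ_2 = (2, 0, 1, 1)

((2, 2, 0, 1), (2, 0, 1, 2), (2, 0, 1, 1))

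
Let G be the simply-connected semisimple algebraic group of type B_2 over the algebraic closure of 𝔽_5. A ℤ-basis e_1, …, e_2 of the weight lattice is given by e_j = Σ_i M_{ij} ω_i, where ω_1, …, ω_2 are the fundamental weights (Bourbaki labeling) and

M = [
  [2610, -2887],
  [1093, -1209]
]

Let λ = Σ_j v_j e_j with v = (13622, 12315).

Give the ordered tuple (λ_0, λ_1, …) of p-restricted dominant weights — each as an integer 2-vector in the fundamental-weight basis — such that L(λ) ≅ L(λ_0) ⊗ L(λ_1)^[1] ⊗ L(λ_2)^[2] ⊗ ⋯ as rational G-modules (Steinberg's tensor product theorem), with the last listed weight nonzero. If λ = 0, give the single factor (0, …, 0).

((0, 1), (3, 2))

In the fundamental-weight basis, λ has coordinates c = M·v (v = (13622, 12315)):
  c_1 = (2610)·(13622) + (-2887)·(12315) = 15
  c_2 = (1093)·(13622) + (-1209)·(12315) = 11
Base-5 expansion of each c_i:
  c_1 = 15 = 0·5^0 + 3·5^1
  c_2 = 11 = 1·5^0 + 2·5^1
p-restricted factor λ_0 = (0, 1)
p-restricted factor λ_1 = (3, 2)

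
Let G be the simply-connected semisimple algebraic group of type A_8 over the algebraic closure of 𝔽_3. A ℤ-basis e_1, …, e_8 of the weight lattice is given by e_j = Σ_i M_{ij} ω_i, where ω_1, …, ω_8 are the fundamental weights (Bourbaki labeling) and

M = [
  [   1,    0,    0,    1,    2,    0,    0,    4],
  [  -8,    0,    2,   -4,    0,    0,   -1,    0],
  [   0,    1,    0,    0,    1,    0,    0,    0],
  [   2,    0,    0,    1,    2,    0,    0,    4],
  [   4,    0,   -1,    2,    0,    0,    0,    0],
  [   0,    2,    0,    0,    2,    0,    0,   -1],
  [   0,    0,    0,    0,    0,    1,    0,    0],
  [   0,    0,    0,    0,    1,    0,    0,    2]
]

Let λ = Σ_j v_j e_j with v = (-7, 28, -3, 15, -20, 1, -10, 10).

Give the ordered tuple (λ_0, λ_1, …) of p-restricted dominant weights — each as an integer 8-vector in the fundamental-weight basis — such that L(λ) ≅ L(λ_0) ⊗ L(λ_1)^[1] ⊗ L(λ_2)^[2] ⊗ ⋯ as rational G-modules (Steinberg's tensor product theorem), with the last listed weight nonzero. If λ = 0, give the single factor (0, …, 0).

((2, 0, 2, 1, 2, 0, 1, 0), (2, 0, 2, 0, 1, 2, 0, 0))

In the fundamental-weight basis, λ has coordinates c = M·v (v = (-7, 28, -3, 15, -20, 1, -10, 10)):
  c_1 = (1)·(-7) + 0·28 + (0)·(-3) + 1·15 + (2)·(-20) + 0·1 + (0)·(-10) + 4·10 = 8
  c_2 = (-8)·(-7) + 0·28 + (2)·(-3) + (-4)·(15) + (0)·(-20) + 0·1 + (-1)·(-10) + 0·10 = 0
  c_3 = (0)·(-7) + 1·28 + (0)·(-3) + 0·15 + (1)·(-20) + 0·1 + (0)·(-10) + 0·10 = 8
  c_4 = (2)·(-7) + 0·28 + (0)·(-3) + 1·15 + (2)·(-20) + 0·1 + (0)·(-10) + 4·10 = 1
  c_5 = (4)·(-7) + 0·28 + (-1)·(-3) + 2·15 + (0)·(-20) + 0·1 + (0)·(-10) + 0·10 = 5
  c_6 = (0)·(-7) + 2·28 + (0)·(-3) + 0·15 + (2)·(-20) + 0·1 + (0)·(-10) + (-1)·(10) = 6
  c_7 = (0)·(-7) + 0·28 + (0)·(-3) + 0·15 + (0)·(-20) + 1·1 + (0)·(-10) + 0·10 = 1
  c_8 = (0)·(-7) + 0·28 + (0)·(-3) + 0·15 + (1)·(-20) + 0·1 + (0)·(-10) + 2·10 = 0
Base-3 expansion of each c_i:
  c_1 = 8 = 2·3^0 + 2·3^1
  c_2 = 0
  c_3 = 8 = 2·3^0 + 2·3^1
  c_4 = 1 = 1·3^0
  c_5 = 5 = 2·3^0 + 1·3^1
  c_6 = 6 = 0·3^0 + 2·3^1
  c_7 = 1 = 1·3^0
  c_8 = 0
p-restricted factor λ_0 = (2, 0, 2, 1, 2, 0, 1, 0)
p-restricted factor λ_1 = (2, 0, 2, 0, 1, 2, 0, 0)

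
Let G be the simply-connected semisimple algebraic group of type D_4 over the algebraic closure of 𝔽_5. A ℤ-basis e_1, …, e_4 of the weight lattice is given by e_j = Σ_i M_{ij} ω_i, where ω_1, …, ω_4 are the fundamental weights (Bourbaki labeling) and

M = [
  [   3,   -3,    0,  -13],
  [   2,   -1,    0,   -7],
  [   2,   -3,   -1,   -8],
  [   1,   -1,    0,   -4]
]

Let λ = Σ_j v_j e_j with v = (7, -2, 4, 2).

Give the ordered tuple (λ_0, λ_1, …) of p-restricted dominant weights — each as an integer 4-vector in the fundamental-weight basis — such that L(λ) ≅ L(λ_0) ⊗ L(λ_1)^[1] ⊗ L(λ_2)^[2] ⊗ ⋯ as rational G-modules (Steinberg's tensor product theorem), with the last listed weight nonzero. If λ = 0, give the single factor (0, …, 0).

Converting to the ω-basis (c_i = row i of M dotted with v = (7, -2, 4, 2)):
  c_1 = 3·7 + (-3)·(-2) + 0·4 + (-13)·(2) = 1
  c_2 = 2·7 + (-1)·(-2) + 0·4 + (-7)·(2) = 2
  c_3 = 2·7 + (-3)·(-2) + (-1)·(4) + (-8)·(2) = 0
  c_4 = 1·7 + (-1)·(-2) + 0·4 + (-4)·(2) = 1
p = 5; digits c_i = Σ_j d_{ij}·5^j, 0 ≤ d_{ij} < 5:
  c_1 = 1 = 1·5^0
  c_2 = 2 = 2·5^0
  c_3 = 0
  c_4 = 1 = 1·5^0
λ_0 = (1, 2, 0, 1)

((1, 2, 0, 1),)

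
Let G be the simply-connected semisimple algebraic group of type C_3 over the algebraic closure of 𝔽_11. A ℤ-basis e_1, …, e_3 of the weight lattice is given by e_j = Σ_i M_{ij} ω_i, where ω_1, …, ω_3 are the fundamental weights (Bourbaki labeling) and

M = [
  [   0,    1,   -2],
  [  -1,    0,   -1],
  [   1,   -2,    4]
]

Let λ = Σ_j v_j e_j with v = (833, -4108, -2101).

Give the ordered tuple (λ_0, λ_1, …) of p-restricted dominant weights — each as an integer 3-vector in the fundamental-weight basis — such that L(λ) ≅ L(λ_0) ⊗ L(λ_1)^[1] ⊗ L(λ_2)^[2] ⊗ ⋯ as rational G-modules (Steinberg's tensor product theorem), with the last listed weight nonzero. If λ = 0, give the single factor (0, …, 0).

((6, 3, 7), (8, 5, 3), (0, 10, 5))

Converting to the ω-basis (c_i = row i of M dotted with v = (833, -4108, -2101)):
  c_1 = 0·833 + (1)·(-4108) + (-2)·(-2101) = 94
  c_2 = (-1)·(833) + (0)·(-4108) + (-1)·(-2101) = 1268
  c_3 = 1·833 + (-2)·(-4108) + (4)·(-2101) = 645
Expand coordinatewise in base 11:
  c_1 = 94 = 6·11^0 + 8·11^1
  c_2 = 1268 = 3·11^0 + 5·11^1 + 10·11^2
  c_3 = 645 = 7·11^0 + 3·11^1 + 5·11^2
λ_0 = (6, 3, 7)
λ_1 = (8, 5, 3)
λ_2 = (0, 10, 5)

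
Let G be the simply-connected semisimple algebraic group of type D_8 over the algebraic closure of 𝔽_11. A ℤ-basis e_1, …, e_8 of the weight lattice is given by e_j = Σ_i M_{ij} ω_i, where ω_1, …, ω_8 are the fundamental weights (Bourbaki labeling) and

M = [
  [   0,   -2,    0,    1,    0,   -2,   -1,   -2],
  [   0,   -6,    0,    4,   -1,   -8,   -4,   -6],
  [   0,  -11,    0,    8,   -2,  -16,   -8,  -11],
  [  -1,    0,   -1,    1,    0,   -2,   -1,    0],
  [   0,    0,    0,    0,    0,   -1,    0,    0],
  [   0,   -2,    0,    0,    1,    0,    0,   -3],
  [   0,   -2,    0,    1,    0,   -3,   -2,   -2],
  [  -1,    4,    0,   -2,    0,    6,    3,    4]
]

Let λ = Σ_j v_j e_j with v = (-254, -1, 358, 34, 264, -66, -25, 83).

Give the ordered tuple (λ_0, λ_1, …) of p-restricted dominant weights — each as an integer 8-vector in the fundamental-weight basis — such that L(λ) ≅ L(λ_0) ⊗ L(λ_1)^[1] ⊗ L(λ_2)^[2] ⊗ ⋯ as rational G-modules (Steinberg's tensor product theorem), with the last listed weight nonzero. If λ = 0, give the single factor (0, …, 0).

((5, 8, 10, 10, 0, 6, 8, 10), (2, 0, 8, 7, 6, 1, 10, 3))

ω-coordinates c = M·v, v = (-254, -1, 358, 34, 264, -66, -25, 83):
  c_1 = (0)·(-254) + (-2)·(-1) + (0)·(358) + (1)·(34) + (0)·(264) + (-2)·(-66) + (-1)·(-25) + (-2)·(83) = 27
  c_2 = (0)·(-254) + (-6)·(-1) + (0)·(358) + (4)·(34) + (-1)·(264) + (-8)·(-66) + (-4)·(-25) + (-6)·(83) = 8
  c_3 = (0)·(-254) + (-11)·(-1) + (0)·(358) + (8)·(34) + (-2)·(264) + (-16)·(-66) + (-8)·(-25) + (-11)·(83) = 98
  c_4 = (-1)·(-254) + (0)·(-1) + (-1)·(358) + (1)·(34) + (0)·(264) + (-2)·(-66) + (-1)·(-25) + (0)·(83) = 87
  c_5 = (0)·(-254) + (0)·(-1) + (0)·(358) + (0)·(34) + (0)·(264) + (-1)·(-66) + (0)·(-25) + (0)·(83) = 66
  c_6 = (0)·(-254) + (-2)·(-1) + (0)·(358) + (0)·(34) + (1)·(264) + (0)·(-66) + (0)·(-25) + (-3)·(83) = 17
  c_7 = (0)·(-254) + (-2)·(-1) + (0)·(358) + (1)·(34) + (0)·(264) + (-3)·(-66) + (-2)·(-25) + (-2)·(83) = 118
  c_8 = (-1)·(-254) + (4)·(-1) + (0)·(358) + (-2)·(34) + (0)·(264) + (6)·(-66) + (3)·(-25) + (4)·(83) = 43
Writing each c_i in base p = 11:
  c_1 = 27 = 5·11^0 + 2·11^1
  c_2 = 8 = 8·11^0
  c_3 = 98 = 10·11^0 + 8·11^1
  c_4 = 87 = 10·11^0 + 7·11^1
  c_5 = 66 = 0·11^0 + 6·11^1
  c_6 = 17 = 6·11^0 + 1·11^1
  c_7 = 118 = 8·11^0 + 10·11^1
  c_8 = 43 = 10·11^0 + 3·11^1
p-restricted factor λ_0 = (5, 8, 10, 10, 0, 6, 8, 10)
p-restricted factor λ_1 = (2, 0, 8, 7, 6, 1, 10, 3)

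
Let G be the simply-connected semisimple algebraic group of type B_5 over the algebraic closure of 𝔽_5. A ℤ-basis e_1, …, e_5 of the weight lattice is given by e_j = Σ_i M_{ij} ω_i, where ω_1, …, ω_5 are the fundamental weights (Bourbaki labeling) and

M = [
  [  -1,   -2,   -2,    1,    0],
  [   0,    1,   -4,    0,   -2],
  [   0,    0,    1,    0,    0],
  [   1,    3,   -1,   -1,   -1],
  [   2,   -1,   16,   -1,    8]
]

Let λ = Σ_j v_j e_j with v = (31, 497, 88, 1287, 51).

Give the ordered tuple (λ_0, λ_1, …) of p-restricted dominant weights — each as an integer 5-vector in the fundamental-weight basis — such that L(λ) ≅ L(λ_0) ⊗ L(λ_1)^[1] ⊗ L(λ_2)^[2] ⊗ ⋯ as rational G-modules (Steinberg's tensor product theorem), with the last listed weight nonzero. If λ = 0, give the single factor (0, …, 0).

((1, 3, 3, 1, 4), (2, 3, 2, 4, 3), (3, 1, 3, 3, 3))

Converting to the ω-basis (c_i = row i of M dotted with v = (31, 497, 88, 1287, 51)):
  c_1 = (-1)·(31) + (-2)·(497) + (-2)·(88) + (1)·(1287) + (0)·(51) = 86
  c_2 = (0)·(31) + (1)·(497) + (-4)·(88) + (0)·(1287) + (-2)·(51) = 43
  c_3 = (0)·(31) + (0)·(497) + (1)·(88) + (0)·(1287) + (0)·(51) = 88
  c_4 = (1)·(31) + (3)·(497) + (-1)·(88) + (-1)·(1287) + (-1)·(51) = 96
  c_5 = (2)·(31) + (-1)·(497) + (16)·(88) + (-1)·(1287) + (8)·(51) = 94
Expand coordinatewise in base 5:
  c_1 = 86 = 1·5^0 + 2·5^1 + 3·5^2
  c_2 = 43 = 3·5^0 + 3·5^1 + 1·5^2
  c_3 = 88 = 3·5^0 + 2·5^1 + 3·5^2
  c_4 = 96 = 1·5^0 + 4·5^1 + 3·5^2
  c_5 = 94 = 4·5^0 + 3·5^1 + 3·5^2
λ_0 = (1, 3, 3, 1, 4)
λ_1 = (2, 3, 2, 4, 3)
λ_2 = (3, 1, 3, 3, 3)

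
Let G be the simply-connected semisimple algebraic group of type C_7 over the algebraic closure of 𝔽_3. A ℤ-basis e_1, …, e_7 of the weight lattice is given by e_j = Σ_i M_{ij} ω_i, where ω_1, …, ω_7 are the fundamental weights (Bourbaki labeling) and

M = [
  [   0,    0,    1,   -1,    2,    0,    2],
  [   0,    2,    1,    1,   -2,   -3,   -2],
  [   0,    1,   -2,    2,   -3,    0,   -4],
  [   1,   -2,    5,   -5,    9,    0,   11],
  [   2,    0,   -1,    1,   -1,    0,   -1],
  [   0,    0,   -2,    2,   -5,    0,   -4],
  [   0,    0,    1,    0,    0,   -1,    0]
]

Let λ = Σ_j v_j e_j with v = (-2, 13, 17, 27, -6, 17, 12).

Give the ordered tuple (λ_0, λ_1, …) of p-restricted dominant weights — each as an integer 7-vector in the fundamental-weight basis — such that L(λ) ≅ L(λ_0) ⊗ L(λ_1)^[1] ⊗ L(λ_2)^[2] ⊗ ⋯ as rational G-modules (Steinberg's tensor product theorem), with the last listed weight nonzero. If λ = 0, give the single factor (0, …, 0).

((2, 1, 0, 0, 0, 2, 0), (0, 2, 1, 0, 0, 0, 0))

In the fundamental-weight basis, λ has coordinates c = M·v (v = (-2, 13, 17, 27, -6, 17, 12)):
  c_1 = (0)·(-2) + 0·13 + 1·17 + (-1)·(27) + (2)·(-6) + 0·17 + 2·12 = 2
  c_2 = (0)·(-2) + 2·13 + 1·17 + 1·27 + (-2)·(-6) + (-3)·(17) + (-2)·(12) = 7
  c_3 = (0)·(-2) + 1·13 + (-2)·(17) + 2·27 + (-3)·(-6) + 0·17 + (-4)·(12) = 3
  c_4 = (1)·(-2) + (-2)·(13) + 5·17 + (-5)·(27) + (9)·(-6) + 0·17 + 11·12 = 0
  c_5 = (2)·(-2) + 0·13 + (-1)·(17) + 1·27 + (-1)·(-6) + 0·17 + (-1)·(12) = 0
  c_6 = (0)·(-2) + 0·13 + (-2)·(17) + 2·27 + (-5)·(-6) + 0·17 + (-4)·(12) = 2
  c_7 = (0)·(-2) + 0·13 + 1·17 + 0·27 + (0)·(-6) + (-1)·(17) + 0·12 = 0
Writing each c_i in base p = 3:
  c_1 = 2 = 2·3^0
  c_2 = 7 = 1·3^0 + 2·3^1
  c_3 = 3 = 0·3^0 + 1·3^1
  c_4 = 0
  c_5 = 0
  c_6 = 2 = 2·3^0
  c_7 = 0
p-restricted factor λ_0 = (2, 1, 0, 0, 0, 2, 0)
p-restricted factor λ_1 = (0, 2, 1, 0, 0, 0, 0)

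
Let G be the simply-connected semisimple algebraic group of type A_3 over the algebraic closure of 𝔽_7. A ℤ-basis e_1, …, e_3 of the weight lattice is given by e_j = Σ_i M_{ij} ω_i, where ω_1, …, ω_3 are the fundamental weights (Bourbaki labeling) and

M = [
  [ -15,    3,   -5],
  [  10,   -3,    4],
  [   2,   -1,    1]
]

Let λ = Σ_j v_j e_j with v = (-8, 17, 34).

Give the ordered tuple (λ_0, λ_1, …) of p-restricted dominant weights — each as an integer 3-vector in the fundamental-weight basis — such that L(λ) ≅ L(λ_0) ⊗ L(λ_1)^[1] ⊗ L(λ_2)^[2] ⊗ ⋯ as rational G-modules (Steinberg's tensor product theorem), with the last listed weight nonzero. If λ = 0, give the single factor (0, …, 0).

Compute c_i = Σ_j M_{ij} v_j with v = (-8, 17, 34):
  c_1 = (-15)·(-8) + 3·17 + (-5)·(34) = 1
  c_2 = (10)·(-8) + (-3)·(17) + 4·34 = 5
  c_3 = (2)·(-8) + (-1)·(17) + 1·34 = 1
Expand coordinatewise in base 7:
  c_1 = 1 = 1·7^0
  c_2 = 5 = 5·7^0
  c_3 = 1 = 1·7^0
Factor λ_0 = (1, 5, 1)

((1, 5, 1),)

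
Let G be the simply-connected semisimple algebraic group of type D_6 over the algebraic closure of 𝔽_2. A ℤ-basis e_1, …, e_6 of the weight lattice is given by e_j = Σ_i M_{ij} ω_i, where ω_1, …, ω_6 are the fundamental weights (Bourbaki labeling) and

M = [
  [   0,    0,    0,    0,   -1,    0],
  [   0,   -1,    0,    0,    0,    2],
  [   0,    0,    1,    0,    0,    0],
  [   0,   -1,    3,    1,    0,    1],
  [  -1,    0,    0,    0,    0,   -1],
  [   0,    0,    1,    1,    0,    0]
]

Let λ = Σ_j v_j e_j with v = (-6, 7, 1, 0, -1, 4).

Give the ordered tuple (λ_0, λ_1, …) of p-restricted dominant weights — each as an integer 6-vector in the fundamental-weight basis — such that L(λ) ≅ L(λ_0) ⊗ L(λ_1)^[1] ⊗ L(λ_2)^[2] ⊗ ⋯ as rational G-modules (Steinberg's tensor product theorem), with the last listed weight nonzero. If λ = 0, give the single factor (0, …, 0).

Converting to the ω-basis (c_i = row i of M dotted with v = (-6, 7, 1, 0, -1, 4)):
  c_1 = 0*-6 + 0*7 + 0*1 + 0*0 + -1*-1 + 0*4 = 1
  c_2 = 0*-6 + -1*7 + 0*1 + 0*0 + 0*-1 + 2*4 = 1
  c_3 = 0*-6 + 0*7 + 1*1 + 0*0 + 0*-1 + 0*4 = 1
  c_4 = 0*-6 + -1*7 + 3*1 + 1*0 + 0*-1 + 1*4 = 0
  c_5 = -1*-6 + 0*7 + 0*1 + 0*0 + 0*-1 + -1*4 = 2
  c_6 = 0*-6 + 0*7 + 1*1 + 1*0 + 0*-1 + 0*4 = 1
p = 2; digits c_i = Σ_j d_{ij}·2^j, 0 ≤ d_{ij} < 2:
  c_1 = 1 = 1·2^0
  c_2 = 1 = 1·2^0
  c_3 = 1 = 1·2^0
  c_4 = 0
  c_5 = 2 = 0·2^0 + 1·2^1
  c_6 = 1 = 1·2^0
Factor λ_0 = (1, 1, 1, 0, 0, 1)
Factor λ_1 = (0, 0, 0, 0, 1, 0)

((1, 1, 1, 0, 0, 1), (0, 0, 0, 0, 1, 0))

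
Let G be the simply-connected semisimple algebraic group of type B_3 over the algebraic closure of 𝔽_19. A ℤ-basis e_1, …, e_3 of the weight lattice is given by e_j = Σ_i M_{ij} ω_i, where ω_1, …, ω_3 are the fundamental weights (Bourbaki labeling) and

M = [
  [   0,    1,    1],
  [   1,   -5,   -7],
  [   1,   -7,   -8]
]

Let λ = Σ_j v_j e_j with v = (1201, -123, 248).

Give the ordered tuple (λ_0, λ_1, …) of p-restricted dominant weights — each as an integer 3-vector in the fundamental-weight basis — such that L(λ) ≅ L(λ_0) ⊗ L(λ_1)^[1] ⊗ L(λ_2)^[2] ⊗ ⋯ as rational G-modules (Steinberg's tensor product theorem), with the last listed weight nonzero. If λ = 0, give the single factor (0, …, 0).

((11, 4, 2), (6, 4, 4))

ω-coordinates c = M·v, v = (1201, -123, 248):
  c_1 = 0·1201 + (1)·(-123) + 1·248 = 125
  c_2 = 1·1201 + (-5)·(-123) + (-7)·(248) = 80
  c_3 = 1·1201 + (-7)·(-123) + (-8)·(248) = 78
p = 19; digits c_i = Σ_j d_{ij}·19^j, 0 ≤ d_{ij} < 19:
  c_1 = 125 = 11·19^0 + 6·19^1
  c_2 = 80 = 4·19^0 + 4·19^1
  c_3 = 78 = 2·19^0 + 4·19^1
p-restricted factor λ_0 = (11, 4, 2)
p-restricted factor λ_1 = (6, 4, 4)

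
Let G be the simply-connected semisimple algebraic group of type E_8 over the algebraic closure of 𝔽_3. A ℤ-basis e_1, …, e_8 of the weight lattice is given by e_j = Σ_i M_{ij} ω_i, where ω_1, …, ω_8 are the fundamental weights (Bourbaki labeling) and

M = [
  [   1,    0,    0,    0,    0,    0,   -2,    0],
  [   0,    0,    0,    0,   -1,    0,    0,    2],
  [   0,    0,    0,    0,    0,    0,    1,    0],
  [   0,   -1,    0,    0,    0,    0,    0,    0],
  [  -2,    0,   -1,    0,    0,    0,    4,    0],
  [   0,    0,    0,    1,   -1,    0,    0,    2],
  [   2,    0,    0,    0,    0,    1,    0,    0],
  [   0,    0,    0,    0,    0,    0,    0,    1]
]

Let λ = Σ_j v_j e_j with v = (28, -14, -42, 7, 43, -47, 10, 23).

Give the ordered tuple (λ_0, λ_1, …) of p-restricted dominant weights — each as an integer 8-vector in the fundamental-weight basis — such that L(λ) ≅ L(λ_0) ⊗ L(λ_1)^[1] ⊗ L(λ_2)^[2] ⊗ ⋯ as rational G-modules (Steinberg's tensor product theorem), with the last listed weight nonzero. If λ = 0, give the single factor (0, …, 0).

((2, 0, 1, 2, 2, 1, 0, 2), (2, 1, 0, 1, 2, 0, 0, 1), (0, 0, 1, 1, 2, 1, 1, 2))

In the fundamental-weight basis, λ has coordinates c = M·v (v = (28, -14, -42, 7, 43, -47, 10, 23)):
  c_1 = 1·28 + (0)·(-14) + (0)·(-42) + 0·7 + 0·43 + (0)·(-47) + (-2)·(10) + 0·23 = 8
  c_2 = 0·28 + (0)·(-14) + (0)·(-42) + 0·7 + (-1)·(43) + (0)·(-47) + 0·10 + 2·23 = 3
  c_3 = 0·28 + (0)·(-14) + (0)·(-42) + 0·7 + 0·43 + (0)·(-47) + 1·10 + 0·23 = 10
  c_4 = 0·28 + (-1)·(-14) + (0)·(-42) + 0·7 + 0·43 + (0)·(-47) + 0·10 + 0·23 = 14
  c_5 = (-2)·(28) + (0)·(-14) + (-1)·(-42) + 0·7 + 0·43 + (0)·(-47) + 4·10 + 0·23 = 26
  c_6 = 0·28 + (0)·(-14) + (0)·(-42) + 1·7 + (-1)·(43) + (0)·(-47) + 0·10 + 2·23 = 10
  c_7 = 2·28 + (0)·(-14) + (0)·(-42) + 0·7 + 0·43 + (1)·(-47) + 0·10 + 0·23 = 9
  c_8 = 0·28 + (0)·(-14) + (0)·(-42) + 0·7 + 0·43 + (0)·(-47) + 0·10 + 1·23 = 23
p = 3; digits c_i = Σ_j d_{ij}·3^j, 0 ≤ d_{ij} < 3:
  c_1 = 8 = 2·3^0 + 2·3^1
  c_2 = 3 = 0·3^0 + 1·3^1
  c_3 = 10 = 1·3^0 + 0·3^1 + 1·3^2
  c_4 = 14 = 2·3^0 + 1·3^1 + 1·3^2
  c_5 = 26 = 2·3^0 + 2·3^1 + 2·3^2
  c_6 = 10 = 1·3^0 + 0·3^1 + 1·3^2
  c_7 = 9 = 0·3^0 + 0·3^1 + 1·3^2
  c_8 = 23 = 2·3^0 + 1·3^1 + 2·3^2
λ_0 = (2, 0, 1, 2, 2, 1, 0, 2)
λ_1 = (2, 1, 0, 1, 2, 0, 0, 1)
λ_2 = (0, 0, 1, 1, 2, 1, 1, 2)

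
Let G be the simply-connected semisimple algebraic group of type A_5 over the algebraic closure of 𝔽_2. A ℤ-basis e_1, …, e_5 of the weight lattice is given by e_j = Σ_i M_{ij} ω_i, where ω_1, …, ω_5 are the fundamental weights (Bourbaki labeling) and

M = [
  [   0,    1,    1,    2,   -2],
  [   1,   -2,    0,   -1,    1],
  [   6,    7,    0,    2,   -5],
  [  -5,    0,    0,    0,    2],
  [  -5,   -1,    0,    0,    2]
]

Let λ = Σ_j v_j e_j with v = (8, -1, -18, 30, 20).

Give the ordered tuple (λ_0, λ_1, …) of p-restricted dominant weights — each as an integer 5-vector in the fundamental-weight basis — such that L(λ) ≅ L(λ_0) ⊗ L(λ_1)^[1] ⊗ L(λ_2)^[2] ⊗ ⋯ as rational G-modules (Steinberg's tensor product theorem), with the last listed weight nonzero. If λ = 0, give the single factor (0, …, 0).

In the fundamental-weight basis, λ has coordinates c = M·v (v = (8, -1, -18, 30, 20)):
  c_1 = (0)·(8) + (1)·(-1) + (1)·(-18) + (2)·(30) + (-2)·(20) = 1
  c_2 = (1)·(8) + (-2)·(-1) + (0)·(-18) + (-1)·(30) + (1)·(20) = 0
  c_3 = (6)·(8) + (7)·(-1) + (0)·(-18) + (2)·(30) + (-5)·(20) = 1
  c_4 = (-5)·(8) + (0)·(-1) + (0)·(-18) + (0)·(30) + (2)·(20) = 0
  c_5 = (-5)·(8) + (-1)·(-1) + (0)·(-18) + (0)·(30) + (2)·(20) = 1
Writing each c_i in base p = 2:
  c_1 = 1 = 1·2^0
  c_2 = 0
  c_3 = 1 = 1·2^0
  c_4 = 0
  c_5 = 1 = 1·2^0
λ_0 = (1, 0, 1, 0, 1)

((1, 0, 1, 0, 1),)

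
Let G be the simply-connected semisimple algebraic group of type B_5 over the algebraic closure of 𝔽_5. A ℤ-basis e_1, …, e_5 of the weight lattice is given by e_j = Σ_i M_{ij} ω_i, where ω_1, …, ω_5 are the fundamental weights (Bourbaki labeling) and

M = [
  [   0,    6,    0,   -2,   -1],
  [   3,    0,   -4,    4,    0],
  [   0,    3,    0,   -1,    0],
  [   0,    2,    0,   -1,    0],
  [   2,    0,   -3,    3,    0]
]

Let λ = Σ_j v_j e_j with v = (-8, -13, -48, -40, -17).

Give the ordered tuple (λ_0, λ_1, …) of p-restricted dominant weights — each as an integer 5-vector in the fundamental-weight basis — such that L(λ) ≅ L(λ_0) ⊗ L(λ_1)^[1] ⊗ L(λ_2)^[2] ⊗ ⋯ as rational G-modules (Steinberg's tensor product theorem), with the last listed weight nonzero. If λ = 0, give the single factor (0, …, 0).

Converting to the ω-basis (c_i = row i of M dotted with v = (-8, -13, -48, -40, -17)):
  c_1 = (0)·(-8) + (6)·(-13) + (0)·(-48) + (-2)·(-40) + (-1)·(-17) = 19
  c_2 = (3)·(-8) + (0)·(-13) + (-4)·(-48) + (4)·(-40) + (0)·(-17) = 8
  c_3 = (0)·(-8) + (3)·(-13) + (0)·(-48) + (-1)·(-40) + (0)·(-17) = 1
  c_4 = (0)·(-8) + (2)·(-13) + (0)·(-48) + (-1)·(-40) + (0)·(-17) = 14
  c_5 = (2)·(-8) + (0)·(-13) + (-3)·(-48) + (3)·(-40) + (0)·(-17) = 8
Expand coordinatewise in base 5:
  c_1 = 19 = 4·5^0 + 3·5^1
  c_2 = 8 = 3·5^0 + 1·5^1
  c_3 = 1 = 1·5^0
  c_4 = 14 = 4·5^0 + 2·5^1
  c_5 = 8 = 3·5^0 + 1·5^1
λ_0 = (4, 3, 1, 4, 3)
λ_1 = (3, 1, 0, 2, 1)

((4, 3, 1, 4, 3), (3, 1, 0, 2, 1))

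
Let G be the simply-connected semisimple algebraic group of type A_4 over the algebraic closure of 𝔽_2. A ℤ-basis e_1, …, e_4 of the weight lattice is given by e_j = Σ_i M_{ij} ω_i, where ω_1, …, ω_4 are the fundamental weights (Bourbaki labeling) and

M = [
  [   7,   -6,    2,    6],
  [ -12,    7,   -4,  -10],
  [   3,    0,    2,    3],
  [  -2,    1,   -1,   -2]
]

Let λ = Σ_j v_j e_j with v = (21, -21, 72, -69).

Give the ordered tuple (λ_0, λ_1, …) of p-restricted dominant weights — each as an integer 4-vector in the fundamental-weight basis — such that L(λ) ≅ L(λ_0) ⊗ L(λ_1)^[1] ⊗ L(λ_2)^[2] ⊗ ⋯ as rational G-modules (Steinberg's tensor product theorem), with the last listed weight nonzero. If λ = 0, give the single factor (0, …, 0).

Compute c_i = Σ_j M_{ij} v_j with v = (21, -21, 72, -69):
  c_1 = 7·21 + (-6)·(-21) + 2·72 + (6)·(-69) = 3
  c_2 = (-12)·(21) + (7)·(-21) + (-4)·(72) + (-10)·(-69) = 3
  c_3 = 3·21 + (0)·(-21) + 2·72 + (3)·(-69) = 0
  c_4 = (-2)·(21) + (1)·(-21) + (-1)·(72) + (-2)·(-69) = 3
p = 2; digits c_i = Σ_j d_{ij}·2^j, 0 ≤ d_{ij} < 2:
  c_1 = 3 = 1·2^0 + 1·2^1
  c_2 = 3 = 1·2^0 + 1·2^1
  c_3 = 0
  c_4 = 3 = 1·2^0 + 1·2^1
λ_0 = (1, 1, 0, 1)
λ_1 = (1, 1, 0, 1)

((1, 1, 0, 1), (1, 1, 0, 1))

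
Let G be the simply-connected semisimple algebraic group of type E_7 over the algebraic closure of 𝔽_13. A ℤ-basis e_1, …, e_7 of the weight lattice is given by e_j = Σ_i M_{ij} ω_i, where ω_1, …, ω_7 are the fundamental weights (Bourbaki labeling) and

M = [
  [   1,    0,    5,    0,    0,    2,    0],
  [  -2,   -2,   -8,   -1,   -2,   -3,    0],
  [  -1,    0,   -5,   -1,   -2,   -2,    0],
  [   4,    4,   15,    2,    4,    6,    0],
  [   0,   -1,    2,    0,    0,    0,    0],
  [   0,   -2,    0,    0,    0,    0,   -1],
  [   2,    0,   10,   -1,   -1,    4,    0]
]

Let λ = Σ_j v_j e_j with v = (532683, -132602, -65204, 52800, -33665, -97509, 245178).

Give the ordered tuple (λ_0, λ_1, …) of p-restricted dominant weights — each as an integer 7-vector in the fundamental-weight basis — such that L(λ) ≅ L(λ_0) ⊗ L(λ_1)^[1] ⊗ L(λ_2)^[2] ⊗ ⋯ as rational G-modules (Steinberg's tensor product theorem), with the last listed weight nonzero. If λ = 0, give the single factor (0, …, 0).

((10, 5, 12, 12, 10, 6, 8), (11, 10, 0, 2, 12, 6, 7), (3, 12, 4, 9, 12, 1, 11), (5, 12, 1, 3, 0, 9, 1))

ω-coordinates c = M·v, v = (532683, -132602, -65204, 52800, -33665, -97509, 245178):
  c_1 = 1*532683 + 0*-132602 + 5*-65204 + 0*52800 + 0*-33665 + 2*-97509 + 0*245178 = 11645
  c_2 = -2*532683 + -2*-132602 + -8*-65204 + -1*52800 + -2*-33665 + -3*-97509 + 0*245178 = 28527
  c_3 = -1*532683 + 0*-132602 + -5*-65204 + -1*52800 + -2*-33665 + -2*-97509 + 0*245178 = 2885
  c_4 = 4*532683 + 4*-132602 + 15*-65204 + 2*52800 + 4*-33665 + 6*-97509 + 0*245178 = 8150
  c_5 = 0*532683 + -1*-132602 + 2*-65204 + 0*52800 + 0*-33665 + 0*-97509 + 0*245178 = 2194
  c_6 = 0*532683 + -2*-132602 + 0*-65204 + 0*52800 + 0*-33665 + 0*-97509 + -1*245178 = 20026
  c_7 = 2*532683 + 0*-132602 + 10*-65204 + -1*52800 + -1*-33665 + 4*-97509 + 0*245178 = 4155
p = 13; digits c_i = Σ_j d_{ij}·13^j, 0 ≤ d_{ij} < 13:
  c_1 = 11645 = 10·13^0 + 11·13^1 + 3·13^2 + 5·13^3
  c_2 = 28527 = 5·13^0 + 10·13^1 + 12·13^2 + 12·13^3
  c_3 = 2885 = 12·13^0 + 0·13^1 + 4·13^2 + 1·13^3
  c_4 = 8150 = 12·13^0 + 2·13^1 + 9·13^2 + 3·13^3
  c_5 = 2194 = 10·13^0 + 12·13^1 + 12·13^2
  c_6 = 20026 = 6·13^0 + 6·13^1 + 1·13^2 + 9·13^3
  c_7 = 4155 = 8·13^0 + 7·13^1 + 11·13^2 + 1·13^3
p-restricted factor λ_0 = (10, 5, 12, 12, 10, 6, 8)
p-restricted factor λ_1 = (11, 10, 0, 2, 12, 6, 7)
p-restricted factor λ_2 = (3, 12, 4, 9, 12, 1, 11)
p-restricted factor λ_3 = (5, 12, 1, 3, 0, 9, 1)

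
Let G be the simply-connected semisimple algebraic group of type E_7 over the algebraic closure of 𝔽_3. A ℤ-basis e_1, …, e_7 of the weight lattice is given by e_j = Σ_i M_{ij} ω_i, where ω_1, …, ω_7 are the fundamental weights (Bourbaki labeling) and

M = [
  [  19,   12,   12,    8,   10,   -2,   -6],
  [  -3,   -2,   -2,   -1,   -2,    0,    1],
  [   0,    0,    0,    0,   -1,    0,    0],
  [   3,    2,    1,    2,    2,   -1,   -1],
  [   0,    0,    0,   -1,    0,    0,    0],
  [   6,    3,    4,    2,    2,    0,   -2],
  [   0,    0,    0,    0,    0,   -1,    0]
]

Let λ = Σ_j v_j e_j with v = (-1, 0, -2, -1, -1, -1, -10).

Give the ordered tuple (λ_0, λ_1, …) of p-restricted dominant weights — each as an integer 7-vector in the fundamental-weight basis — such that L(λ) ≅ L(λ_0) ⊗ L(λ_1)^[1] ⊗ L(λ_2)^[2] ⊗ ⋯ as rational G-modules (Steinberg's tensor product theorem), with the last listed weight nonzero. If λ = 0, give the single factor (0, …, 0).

((1, 0, 1, 2, 1, 2, 1),)

In the fundamental-weight basis, λ has coordinates c = M·v (v = (-1, 0, -2, -1, -1, -1, -10)):
  c_1 = 19*-1 + 12*0 + 12*-2 + 8*-1 + 10*-1 + -2*-1 + -6*-10 = 1
  c_2 = -3*-1 + -2*0 + -2*-2 + -1*-1 + -2*-1 + 0*-1 + 1*-10 = 0
  c_3 = 0*-1 + 0*0 + 0*-2 + 0*-1 + -1*-1 + 0*-1 + 0*-10 = 1
  c_4 = 3*-1 + 2*0 + 1*-2 + 2*-1 + 2*-1 + -1*-1 + -1*-10 = 2
  c_5 = 0*-1 + 0*0 + 0*-2 + -1*-1 + 0*-1 + 0*-1 + 0*-10 = 1
  c_6 = 6*-1 + 3*0 + 4*-2 + 2*-1 + 2*-1 + 0*-1 + -2*-10 = 2
  c_7 = 0*-1 + 0*0 + 0*-2 + 0*-1 + 0*-1 + -1*-1 + 0*-10 = 1
Writing each c_i in base p = 3:
  c_1 = 1 = 1·3^0
  c_2 = 0
  c_3 = 1 = 1·3^0
  c_4 = 2 = 2·3^0
  c_5 = 1 = 1·3^0
  c_6 = 2 = 2·3^0
  c_7 = 1 = 1·3^0
Factor λ_0 = (1, 0, 1, 2, 1, 2, 1)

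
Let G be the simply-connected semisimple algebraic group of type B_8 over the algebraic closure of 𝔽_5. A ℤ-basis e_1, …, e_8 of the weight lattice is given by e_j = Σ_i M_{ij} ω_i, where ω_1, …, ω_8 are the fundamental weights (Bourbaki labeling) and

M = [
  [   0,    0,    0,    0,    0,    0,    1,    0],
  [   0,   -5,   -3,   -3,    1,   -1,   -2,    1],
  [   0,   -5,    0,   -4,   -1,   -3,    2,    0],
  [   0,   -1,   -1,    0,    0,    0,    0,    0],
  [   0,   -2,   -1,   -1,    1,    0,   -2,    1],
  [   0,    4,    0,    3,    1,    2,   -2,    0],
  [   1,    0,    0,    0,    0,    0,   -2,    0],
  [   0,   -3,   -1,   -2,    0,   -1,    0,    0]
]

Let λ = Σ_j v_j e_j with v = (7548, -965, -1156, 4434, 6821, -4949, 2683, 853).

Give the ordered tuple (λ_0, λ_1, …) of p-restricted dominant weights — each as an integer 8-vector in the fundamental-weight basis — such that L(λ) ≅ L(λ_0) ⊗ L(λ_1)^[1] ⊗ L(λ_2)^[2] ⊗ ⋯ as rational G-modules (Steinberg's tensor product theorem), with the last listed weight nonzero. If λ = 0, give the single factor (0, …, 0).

((3, 3, 1, 1, 0, 4, 2, 2), (1, 4, 1, 4, 2, 4, 1, 1), (2, 4, 4, 4, 3, 4, 2, 0), (1, 2, 3, 1, 2, 2, 2, 1), (4, 3, 0, 3, 1, 1, 3, 0))

ω-coordinates c = M·v, v = (7548, -965, -1156, 4434, 6821, -4949, 2683, 853):
  c_1 = 0·7548 + (0)·(-965) + (0)·(-1156) + 0·4434 + 0·6821 + (0)·(-4949) + 1·2683 + 0·853 = 2683
  c_2 = 0·7548 + (-5)·(-965) + (-3)·(-1156) + (-3)·(4434) + 1·6821 + (-1)·(-4949) + (-2)·(2683) + 1·853 = 2248
  c_3 = 0·7548 + (-5)·(-965) + (0)·(-1156) + (-4)·(4434) + (-1)·(6821) + (-3)·(-4949) + 2·2683 + 0·853 = 481
  c_4 = 0·7548 + (-1)·(-965) + (-1)·(-1156) + 0·4434 + 0·6821 + (0)·(-4949) + 0·2683 + 0·853 = 2121
  c_5 = 0·7548 + (-2)·(-965) + (-1)·(-1156) + (-1)·(4434) + 1·6821 + (0)·(-4949) + (-2)·(2683) + 1·853 = 960
  c_6 = 0·7548 + (4)·(-965) + (0)·(-1156) + 3·4434 + 1·6821 + (2)·(-4949) + (-2)·(2683) + 0·853 = 999
  c_7 = 1·7548 + (0)·(-965) + (0)·(-1156) + 0·4434 + 0·6821 + (0)·(-4949) + (-2)·(2683) + 0·853 = 2182
  c_8 = 0·7548 + (-3)·(-965) + (-1)·(-1156) + (-2)·(4434) + 0·6821 + (-1)·(-4949) + 0·2683 + 0·853 = 132
Base-5 expansion of each c_i:
  c_1 = 2683 = 3·5^0 + 1·5^1 + 2·5^2 + 1·5^3 + 4·5^4
  c_2 = 2248 = 3·5^0 + 4·5^1 + 4·5^2 + 2·5^3 + 3·5^4
  c_3 = 481 = 1·5^0 + 1·5^1 + 4·5^2 + 3·5^3
  c_4 = 2121 = 1·5^0 + 4·5^1 + 4·5^2 + 1·5^3 + 3·5^4
  c_5 = 960 = 0·5^0 + 2·5^1 + 3·5^2 + 2·5^3 + 1·5^4
  c_6 = 999 = 4·5^0 + 4·5^1 + 4·5^2 + 2·5^3 + 1·5^4
  c_7 = 2182 = 2·5^0 + 1·5^1 + 2·5^2 + 2·5^3 + 3·5^4
  c_8 = 132 = 2·5^0 + 1·5^1 + 0·5^2 + 1·5^3
p-restricted factor λ_0 = (3, 3, 1, 1, 0, 4, 2, 2)
p-restricted factor λ_1 = (1, 4, 1, 4, 2, 4, 1, 1)
p-restricted factor λ_2 = (2, 4, 4, 4, 3, 4, 2, 0)
p-restricted factor λ_3 = (1, 2, 3, 1, 2, 2, 2, 1)
p-restricted factor λ_4 = (4, 3, 0, 3, 1, 1, 3, 0)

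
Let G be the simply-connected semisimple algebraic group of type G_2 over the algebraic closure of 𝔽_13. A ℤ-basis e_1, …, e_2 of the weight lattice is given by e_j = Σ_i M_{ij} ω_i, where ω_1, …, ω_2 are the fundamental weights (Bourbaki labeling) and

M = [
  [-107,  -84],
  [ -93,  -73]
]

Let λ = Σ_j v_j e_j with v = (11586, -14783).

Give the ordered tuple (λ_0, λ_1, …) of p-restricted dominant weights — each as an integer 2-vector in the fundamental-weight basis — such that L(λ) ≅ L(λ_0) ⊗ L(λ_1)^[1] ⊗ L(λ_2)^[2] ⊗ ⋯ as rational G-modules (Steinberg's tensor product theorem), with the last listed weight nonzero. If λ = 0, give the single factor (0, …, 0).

((3, 10), (3, 10), (12, 9))

ω-coordinates c = M·v, v = (11586, -14783):
  c_1 = (-107)·(11586) + (-84)·(-14783) = 2070
  c_2 = (-93)·(11586) + (-73)·(-14783) = 1661
Expand coordinatewise in base 13:
  c_1 = 2070 = 3·13^0 + 3·13^1 + 12·13^2
  c_2 = 1661 = 10·13^0 + 10·13^1 + 9·13^2
p-restricted factor λ_0 = (3, 10)
p-restricted factor λ_1 = (3, 10)
p-restricted factor λ_2 = (12, 9)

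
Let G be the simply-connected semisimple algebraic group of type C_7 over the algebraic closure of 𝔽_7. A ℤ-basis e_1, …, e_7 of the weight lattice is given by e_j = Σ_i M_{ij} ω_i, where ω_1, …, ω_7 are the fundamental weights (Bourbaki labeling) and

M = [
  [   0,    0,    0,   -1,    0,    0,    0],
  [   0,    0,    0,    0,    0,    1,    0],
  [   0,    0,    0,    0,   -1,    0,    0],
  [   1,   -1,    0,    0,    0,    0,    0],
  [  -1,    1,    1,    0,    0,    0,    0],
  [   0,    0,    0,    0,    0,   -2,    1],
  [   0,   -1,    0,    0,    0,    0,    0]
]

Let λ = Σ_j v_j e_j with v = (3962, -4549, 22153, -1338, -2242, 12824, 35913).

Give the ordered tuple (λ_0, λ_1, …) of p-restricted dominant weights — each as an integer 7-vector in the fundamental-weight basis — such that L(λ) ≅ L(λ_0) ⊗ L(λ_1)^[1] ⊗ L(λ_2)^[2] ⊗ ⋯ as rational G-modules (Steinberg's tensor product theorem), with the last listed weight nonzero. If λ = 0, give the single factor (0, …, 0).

((1, 0, 2, 6, 6, 3, 6), (2, 5, 5, 4, 2, 3, 5), (6, 2, 3, 5, 5, 6, 1), (3, 2, 6, 3, 4, 1, 6), (0, 5, 0, 3, 5, 4, 1))

Compute c_i = Σ_j M_{ij} v_j with v = (3962, -4549, 22153, -1338, -2242, 12824, 35913):
  c_1 = 0·3962 + (0)·(-4549) + 0·22153 + (-1)·(-1338) + (0)·(-2242) + 0·12824 + 0·35913 = 1338
  c_2 = 0·3962 + (0)·(-4549) + 0·22153 + (0)·(-1338) + (0)·(-2242) + 1·12824 + 0·35913 = 12824
  c_3 = 0·3962 + (0)·(-4549) + 0·22153 + (0)·(-1338) + (-1)·(-2242) + 0·12824 + 0·35913 = 2242
  c_4 = 1·3962 + (-1)·(-4549) + 0·22153 + (0)·(-1338) + (0)·(-2242) + 0·12824 + 0·35913 = 8511
  c_5 = (-1)·(3962) + (1)·(-4549) + 1·22153 + (0)·(-1338) + (0)·(-2242) + 0·12824 + 0·35913 = 13642
  c_6 = 0·3962 + (0)·(-4549) + 0·22153 + (0)·(-1338) + (0)·(-2242) + (-2)·(12824) + 1·35913 = 10265
  c_7 = 0·3962 + (-1)·(-4549) + 0·22153 + (0)·(-1338) + (0)·(-2242) + 0·12824 + 0·35913 = 4549
p = 7; digits c_i = Σ_j d_{ij}·7^j, 0 ≤ d_{ij} < 7:
  c_1 = 1338 = 1·7^0 + 2·7^1 + 6·7^2 + 3·7^3
  c_2 = 12824 = 0·7^0 + 5·7^1 + 2·7^2 + 2·7^3 + 5·7^4
  c_3 = 2242 = 2·7^0 + 5·7^1 + 3·7^2 + 6·7^3
  c_4 = 8511 = 6·7^0 + 4·7^1 + 5·7^2 + 3·7^3 + 3·7^4
  c_5 = 13642 = 6·7^0 + 2·7^1 + 5·7^2 + 4·7^3 + 5·7^4
  c_6 = 10265 = 3·7^0 + 3·7^1 + 6·7^2 + 1·7^3 + 4·7^4
  c_7 = 4549 = 6·7^0 + 5·7^1 + 1·7^2 + 6·7^3 + 1·7^4
Factor λ_0 = (1, 0, 2, 6, 6, 3, 6)
Factor λ_1 = (2, 5, 5, 4, 2, 3, 5)
Factor λ_2 = (6, 2, 3, 5, 5, 6, 1)
Factor λ_3 = (3, 2, 6, 3, 4, 1, 6)
Factor λ_4 = (0, 5, 0, 3, 5, 4, 1)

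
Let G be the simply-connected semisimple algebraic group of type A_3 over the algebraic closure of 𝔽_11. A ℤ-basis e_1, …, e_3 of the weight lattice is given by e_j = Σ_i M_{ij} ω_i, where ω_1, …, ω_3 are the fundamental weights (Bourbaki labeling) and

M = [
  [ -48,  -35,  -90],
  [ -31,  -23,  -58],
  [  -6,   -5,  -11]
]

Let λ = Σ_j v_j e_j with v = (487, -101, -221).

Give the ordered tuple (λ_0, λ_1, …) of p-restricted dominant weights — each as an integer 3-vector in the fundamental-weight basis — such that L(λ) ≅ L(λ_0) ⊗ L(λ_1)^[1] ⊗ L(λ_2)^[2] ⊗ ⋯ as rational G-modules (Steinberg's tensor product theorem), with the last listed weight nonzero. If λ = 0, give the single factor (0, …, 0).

((5, 0, 3), (4, 4, 1))

Change of basis e → ω: c = M·v where v = (487, -101, -221):
  c_1 = -48*487 + -35*-101 + -90*-221 = 49
  c_2 = -31*487 + -23*-101 + -58*-221 = 44
  c_3 = -6*487 + -5*-101 + -11*-221 = 14
Expand coordinatewise in base 11:
  c_1 = 49 = 5·11^0 + 4·11^1
  c_2 = 44 = 0·11^0 + 4·11^1
  c_3 = 14 = 3·11^0 + 1·11^1
λ_0 = (5, 0, 3)
λ_1 = (4, 4, 1)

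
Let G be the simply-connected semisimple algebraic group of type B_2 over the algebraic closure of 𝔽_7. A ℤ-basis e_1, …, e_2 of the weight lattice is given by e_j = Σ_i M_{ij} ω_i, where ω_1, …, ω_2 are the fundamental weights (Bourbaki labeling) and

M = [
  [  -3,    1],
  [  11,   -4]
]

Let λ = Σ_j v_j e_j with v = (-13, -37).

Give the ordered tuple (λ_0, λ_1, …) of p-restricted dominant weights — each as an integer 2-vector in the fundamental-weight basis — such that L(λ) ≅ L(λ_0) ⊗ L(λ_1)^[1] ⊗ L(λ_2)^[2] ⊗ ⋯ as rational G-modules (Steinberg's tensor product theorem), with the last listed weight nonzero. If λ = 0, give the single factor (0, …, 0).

In the fundamental-weight basis, λ has coordinates c = M·v (v = (-13, -37)):
  c_1 = (-3)·(-13) + (1)·(-37) = 2
  c_2 = (11)·(-13) + (-4)·(-37) = 5
Writing each c_i in base p = 7:
  c_1 = 2 = 2·7^0
  c_2 = 5 = 5·7^0
λ_0 = (2, 5)

((2, 5),)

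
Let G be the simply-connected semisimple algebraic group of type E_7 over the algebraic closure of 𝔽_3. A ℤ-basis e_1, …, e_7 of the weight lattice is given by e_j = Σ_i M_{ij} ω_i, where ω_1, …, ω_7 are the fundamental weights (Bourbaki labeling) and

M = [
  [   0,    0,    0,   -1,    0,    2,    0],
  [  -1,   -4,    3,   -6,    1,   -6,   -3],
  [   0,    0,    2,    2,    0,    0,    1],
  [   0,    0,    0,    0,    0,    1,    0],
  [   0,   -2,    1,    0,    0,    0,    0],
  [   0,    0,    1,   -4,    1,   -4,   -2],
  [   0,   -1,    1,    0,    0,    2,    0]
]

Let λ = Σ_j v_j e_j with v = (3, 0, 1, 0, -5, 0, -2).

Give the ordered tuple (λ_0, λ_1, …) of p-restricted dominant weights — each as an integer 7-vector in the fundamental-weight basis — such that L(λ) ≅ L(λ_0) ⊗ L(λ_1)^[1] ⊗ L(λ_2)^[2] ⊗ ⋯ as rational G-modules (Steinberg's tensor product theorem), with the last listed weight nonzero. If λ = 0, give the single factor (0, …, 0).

((0, 1, 0, 0, 1, 0, 1),)

ω-coordinates c = M·v, v = (3, 0, 1, 0, -5, 0, -2):
  c_1 = 0*3 + 0*0 + 0*1 + -1*0 + 0*-5 + 2*0 + 0*-2 = 0
  c_2 = -1*3 + -4*0 + 3*1 + -6*0 + 1*-5 + -6*0 + -3*-2 = 1
  c_3 = 0*3 + 0*0 + 2*1 + 2*0 + 0*-5 + 0*0 + 1*-2 = 0
  c_4 = 0*3 + 0*0 + 0*1 + 0*0 + 0*-5 + 1*0 + 0*-2 = 0
  c_5 = 0*3 + -2*0 + 1*1 + 0*0 + 0*-5 + 0*0 + 0*-2 = 1
  c_6 = 0*3 + 0*0 + 1*1 + -4*0 + 1*-5 + -4*0 + -2*-2 = 0
  c_7 = 0*3 + -1*0 + 1*1 + 0*0 + 0*-5 + 2*0 + 0*-2 = 1
Base-3 expansion of each c_i:
  c_1 = 0
  c_2 = 1 = 1·3^0
  c_3 = 0
  c_4 = 0
  c_5 = 1 = 1·3^0
  c_6 = 0
  c_7 = 1 = 1·3^0
λ_0 = (0, 1, 0, 0, 1, 0, 1)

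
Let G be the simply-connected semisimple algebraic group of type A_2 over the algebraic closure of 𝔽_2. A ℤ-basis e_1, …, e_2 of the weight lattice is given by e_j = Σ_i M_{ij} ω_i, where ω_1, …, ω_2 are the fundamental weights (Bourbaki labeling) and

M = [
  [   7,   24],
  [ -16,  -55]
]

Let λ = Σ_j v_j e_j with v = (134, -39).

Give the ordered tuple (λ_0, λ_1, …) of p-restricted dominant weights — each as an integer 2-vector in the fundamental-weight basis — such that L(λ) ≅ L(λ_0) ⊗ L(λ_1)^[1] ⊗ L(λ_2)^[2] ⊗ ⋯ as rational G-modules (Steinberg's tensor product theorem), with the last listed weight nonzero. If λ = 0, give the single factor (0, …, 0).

((0, 1), (1, 0))

Converting to the ω-basis (c_i = row i of M dotted with v = (134, -39)):
  c_1 = 7*134 + 24*-39 = 2
  c_2 = -16*134 + -55*-39 = 1
Writing each c_i in base p = 2:
  c_1 = 2 = 0·2^0 + 1·2^1
  c_2 = 1 = 1·2^0
Factor λ_0 = (0, 1)
Factor λ_1 = (1, 0)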